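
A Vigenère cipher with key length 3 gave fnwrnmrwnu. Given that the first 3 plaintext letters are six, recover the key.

Subtract each crib letter from the matching ciphertext letter (mod 26):
f(5)−s(18)=-13≡13 → n
n(13)−i(8)=5 → f
w(22)−x(23)=-1≡25 → z

nfz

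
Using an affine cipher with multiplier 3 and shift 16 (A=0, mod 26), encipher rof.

pgf

r(17): 3·17+16=67≡15 → p
o(14): 3·14+16=58≡6 → g
f(5): 3·5+16=31≡5 → f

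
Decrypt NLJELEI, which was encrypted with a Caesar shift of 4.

JHFAHAE

N(13): 13−4=9 → J
L(11): 11−4=7 → H
J(9): 9−4=5 → F
E(4): 4−4=0 → A
L(11): 11−4=7 → H
E(4): 4−4=0 → A
I(8): 8−4=4 → E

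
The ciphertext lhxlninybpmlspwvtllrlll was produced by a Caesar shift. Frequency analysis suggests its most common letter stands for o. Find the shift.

23

The most frequent ciphertext letter is l (appears 8 times).
l is position 11; o is position 14.
Shift = -3≡23.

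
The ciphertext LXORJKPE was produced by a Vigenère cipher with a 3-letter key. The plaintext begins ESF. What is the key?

Subtract each crib letter from the matching ciphertext letter (mod 26):
L(11)−E(4)=7 → H
X(23)−S(18)=5 → F
O(14)−F(5)=9 → J

HFJ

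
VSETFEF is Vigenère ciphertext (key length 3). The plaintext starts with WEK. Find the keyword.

Subtract each crib letter from the matching ciphertext letter (mod 26):
V(21)−W(22)=-1≡25 → Z
S(18)−E(4)=14 → O
E(4)−K(10)=-6≡20 → U

ZOU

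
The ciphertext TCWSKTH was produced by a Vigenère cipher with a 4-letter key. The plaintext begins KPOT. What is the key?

JNIZ

Subtract each crib letter from the matching ciphertext letter (mod 26):
T(19)−K(10)=9 → J
C(2)−P(15)=-13≡13 → N
W(22)−O(14)=8 → I
S(18)−T(19)=-1≡25 → Z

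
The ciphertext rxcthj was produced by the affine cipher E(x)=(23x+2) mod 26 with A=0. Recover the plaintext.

The inverse of 23 mod 26 is 17, since 23·17=391≡1. Apply D(y)=17·(y−2) mod 26:
r(17): 17·(17−2)=255≡21 → v
x(23): 17·(23−2)=357≡19 → t
c(2): 17·(2−2)=0 → a
t(19): 17·(19−2)=289≡3 → d
h(7): 17·(7−2)=85≡7 → h
j(9): 17·(9−2)=119≡15 → p

vtadhp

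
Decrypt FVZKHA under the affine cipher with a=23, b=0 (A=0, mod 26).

The inverse of 23 mod 26 is 17, since 23·17=391≡1. Apply D(y)=17·(y−0) mod 26:
F(5): 17·(5−0)=85≡7 → H
V(21): 17·(21−0)=357≡19 → T
Z(25): 17·(25−0)=425≡9 → J
K(10): 17·(10−0)=170≡14 → O
H(7): 17·(7−0)=119≡15 → P
A(0): 17·(0−0)=0 → A

HTJOPA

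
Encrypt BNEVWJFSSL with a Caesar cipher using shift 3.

B(1): 1+3=4 → E
N(13): 13+3=16 → Q
E(4): 4+3=7 → H
V(21): 21+3=24 → Y
W(22): 22+3=25 → Z
J(9): 9+3=12 → M
F(5): 5+3=8 → I
S(18): 18+3=21 → V
S(18): 18+3=21 → V
L(11): 11+3=14 → O

EQHYZMIVVO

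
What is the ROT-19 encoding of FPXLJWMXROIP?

F(5): 5+19=24 → Y
P(15): 15+19=34≡8 → I
X(23): 23+19=42≡16 → Q
L(11): 11+19=30≡4 → E
J(9): 9+19=28≡2 → C
W(22): 22+19=41≡15 → P
M(12): 12+19=31≡5 → F
X(23): 23+19=42≡16 → Q
R(17): 17+19=36≡10 → K
O(14): 14+19=33≡7 → H
I(8): 8+19=27≡1 → B
P(15): 15+19=34≡8 → I

YIQECPFQKHBI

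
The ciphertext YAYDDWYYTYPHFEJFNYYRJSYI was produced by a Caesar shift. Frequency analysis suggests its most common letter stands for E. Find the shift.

The most frequent ciphertext letter is Y (appears 8 times).
Y is position 24; E is position 4.
Shift = 20.

20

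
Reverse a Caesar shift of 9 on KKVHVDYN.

K(10): 10−9=1 → B
K(10): 10−9=1 → B
V(21): 21−9=12 → M
H(7): 7−9=-2≡24 → Y
V(21): 21−9=12 → M
D(3): 3−9=-6≡20 → U
Y(24): 24−9=15 → P
N(13): 13−9=4 → E

BBMYMUPE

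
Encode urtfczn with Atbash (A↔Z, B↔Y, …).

u(20) → f(5)
r(17) → i(8)
t(19) → g(6)
f(5) → u(20)
c(2) → x(23)
z(25) → a(0)
n(13) → m(12)

figuxam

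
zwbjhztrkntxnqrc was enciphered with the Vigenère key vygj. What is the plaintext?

eyvambnippnosslt

Repeat the key across the ciphertext: vygjvygjvygjvygj
z(25)−v(21): 4 → e
w(22)−y(24): -2≡24 → y
b(1)−g(6): -5≡21 → v
j(9)−j(9): 0 → a
h(7)−v(21): -14≡12 → m
z(25)−y(24): 1 → b
t(19)−g(6): 13 → n
r(17)−j(9): 8 → i
k(10)−v(21): -11≡15 → p
n(13)−y(24): -11≡15 → p
t(19)−g(6): 13 → n
x(23)−j(9): 14 → o
n(13)−v(21): -8≡18 → s
q(16)−y(24): -8≡18 → s
r(17)−g(6): 11 → l
c(2)−j(9): -7≡19 → t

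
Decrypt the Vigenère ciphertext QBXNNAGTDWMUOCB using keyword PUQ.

BHHYTKRZNHSEZIL

Repeat the key across the ciphertext: PUQPUQPUQPUQPUQ
Q(16)−P(15): 1 → B
B(1)−U(20): -19≡7 → H
X(23)−Q(16): 7 → H
N(13)−P(15): -2≡24 → Y
N(13)−U(20): -7≡19 → T
A(0)−Q(16): -16≡10 → K
G(6)−P(15): -9≡17 → R
T(19)−U(20): -1≡25 → Z
D(3)−Q(16): -13≡13 → N
W(22)−P(15): 7 → H
M(12)−U(20): -8≡18 → S
U(20)−Q(16): 4 → E
O(14)−P(15): -1≡25 → Z
C(2)−U(20): -18≡8 → I
B(1)−Q(16): -15≡11 → L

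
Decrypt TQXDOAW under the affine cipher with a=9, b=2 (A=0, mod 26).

The inverse of 9 mod 26 is 3, since 9·3=27≡1. Apply D(y)=3·(y−2) mod 26:
T(19): 3·(19−2)=51≡25 → Z
Q(16): 3·(16−2)=42≡16 → Q
X(23): 3·(23−2)=63≡11 → L
D(3): 3·(3−2)=3 → D
O(14): 3·(14−2)=36≡10 → K
A(0): 3·(0−2)=-6≡20 → U
W(22): 3·(22−2)=60≡8 → I

ZQLDKUI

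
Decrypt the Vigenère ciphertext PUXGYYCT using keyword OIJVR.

BMOLHKUK

Repeat the key across the ciphertext: OIJVROIJ
P(15)−O(14): 1 → B
U(20)−I(8): 12 → M
X(23)−J(9): 14 → O
G(6)−V(21): -15≡11 → L
Y(24)−R(17): 7 → H
Y(24)−O(14): 10 → K
C(2)−I(8): -6≡20 → U
T(19)−J(9): 10 → K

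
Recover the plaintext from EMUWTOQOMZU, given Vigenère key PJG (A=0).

Repeat the key across the ciphertext: PJGPJGPJGPJ
E(4)−P(15): -11≡15 → P
M(12)−J(9): 3 → D
U(20)−G(6): 14 → O
W(22)−P(15): 7 → H
T(19)−J(9): 10 → K
O(14)−G(6): 8 → I
Q(16)−P(15): 1 → B
O(14)−J(9): 5 → F
M(12)−G(6): 6 → G
Z(25)−P(15): 10 → K
U(20)−J(9): 11 → L

PDOHKIBFGKL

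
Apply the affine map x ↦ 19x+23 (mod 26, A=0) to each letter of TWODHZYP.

UZDCAELW

T(19): 19·19+23=384≡20 → U
W(22): 19·22+23=441≡25 → Z
O(14): 19·14+23=289≡3 → D
D(3): 19·3+23=80≡2 → C
H(7): 19·7+23=156≡0 → A
Z(25): 19·25+23=498≡4 → E
Y(24): 19·24+23=479≡11 → L
P(15): 19·15+23=308≡22 → W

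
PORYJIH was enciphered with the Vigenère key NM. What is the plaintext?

Repeat the key across the ciphertext: NMNMNMN
P(15)−N(13): 2 → C
O(14)−M(12): 2 → C
R(17)−N(13): 4 → E
Y(24)−M(12): 12 → M
J(9)−N(13): -4≡22 → W
I(8)−M(12): -4≡22 → W
H(7)−N(13): -6≡20 → U

CCEMWWU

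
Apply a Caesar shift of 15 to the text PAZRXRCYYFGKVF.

EPOGMGRNNUVZKU

P(15): 15+15=30≡4 → E
A(0): 0+15=15 → P
Z(25): 25+15=40≡14 → O
R(17): 17+15=32≡6 → G
X(23): 23+15=38≡12 → M
R(17): 17+15=32≡6 → G
C(2): 2+15=17 → R
Y(24): 24+15=39≡13 → N
Y(24): 24+15=39≡13 → N
F(5): 5+15=20 → U
G(6): 6+15=21 → V
K(10): 10+15=25 → Z
V(21): 21+15=36≡10 → K
F(5): 5+15=20 → U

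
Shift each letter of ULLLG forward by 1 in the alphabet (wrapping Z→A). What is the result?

U(20): 20+1=21 → V
L(11): 11+1=12 → M
L(11): 11+1=12 → M
L(11): 11+1=12 → M
G(6): 6+1=7 → H

VMMMH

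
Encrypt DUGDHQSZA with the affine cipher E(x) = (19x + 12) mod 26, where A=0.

RCWRPEQTM

D(3): 19·3+12=69≡17 → R
U(20): 19·20+12=392≡2 → C
G(6): 19·6+12=126≡22 → W
D(3): 19·3+12=69≡17 → R
H(7): 19·7+12=145≡15 → P
Q(16): 19·16+12=316≡4 → E
S(18): 19·18+12=354≡16 → Q
Z(25): 19·25+12=487≡19 → T
A(0): 19·0+12=12 → M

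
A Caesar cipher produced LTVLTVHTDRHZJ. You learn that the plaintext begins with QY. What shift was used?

From the crib: L(11)−Q(16)=-5≡21, so the shift is 21.

21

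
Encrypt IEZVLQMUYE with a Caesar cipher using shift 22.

EAVRHMIQUA

I(8): 8+22=30≡4 → E
E(4): 4+22=26≡0 → A
Z(25): 25+22=47≡21 → V
V(21): 21+22=43≡17 → R
L(11): 11+22=33≡7 → H
Q(16): 16+22=38≡12 → M
M(12): 12+22=34≡8 → I
U(20): 20+22=42≡16 → Q
Y(24): 24+22=46≡20 → U
E(4): 4+22=26≡0 → A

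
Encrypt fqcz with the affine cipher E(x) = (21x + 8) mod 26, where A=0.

jgyn

f(5): 21·5+8=113≡9 → j
q(16): 21·16+8=344≡6 → g
c(2): 21·2+8=50≡24 → y
z(25): 21·25+8=533≡13 → n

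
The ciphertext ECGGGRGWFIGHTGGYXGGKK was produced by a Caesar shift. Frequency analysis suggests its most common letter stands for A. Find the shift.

The most frequent ciphertext letter is G (appears 9 times).
G is position 6; A is position 0.
Shift = 6.

6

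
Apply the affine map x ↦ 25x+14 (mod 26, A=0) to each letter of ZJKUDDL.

PFEULLD

Z(25): 25·25+14=639≡15 → P
J(9): 25·9+14=239≡5 → F
K(10): 25·10+14=264≡4 → E
U(20): 25·20+14=514≡20 → U
D(3): 25·3+14=89≡11 → L
D(3): 25·3+14=89≡11 → L
L(11): 25·11+14=289≡3 → D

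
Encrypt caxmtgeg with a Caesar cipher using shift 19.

c(2): 2+19=21 → v
a(0): 0+19=19 → t
x(23): 23+19=42≡16 → q
m(12): 12+19=31≡5 → f
t(19): 19+19=38≡12 → m
g(6): 6+19=25 → z
e(4): 4+19=23 → x
g(6): 6+19=25 → z

vtqfmzxz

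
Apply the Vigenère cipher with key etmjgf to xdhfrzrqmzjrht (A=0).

Repeat the key across the message: etmjgfetmjgfet
x(23)+e(4): 27≡1 → b
d(3)+t(19): 22 → w
h(7)+m(12): 19 → t
f(5)+j(9): 14 → o
r(17)+g(6): 23 → x
z(25)+f(5): 30≡4 → e
r(17)+e(4): 21 → v
q(16)+t(19): 35≡9 → j
m(12)+m(12): 24 → y
z(25)+j(9): 34≡8 → i
j(9)+g(6): 15 → p
r(17)+f(5): 22 → w
h(7)+e(4): 11 → l
t(19)+t(19): 38≡12 → m

bwtoxevjyipwlm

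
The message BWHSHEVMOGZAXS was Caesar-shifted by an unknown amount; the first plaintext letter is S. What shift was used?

From the crib: B(1)−S(18)=-17≡9, so the shift is 9.

9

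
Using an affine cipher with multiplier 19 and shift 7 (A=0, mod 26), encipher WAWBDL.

W(22): 19·22+7=425≡9 → J
A(0): 19·0+7=7 → H
W(22): 19·22+7=425≡9 → J
B(1): 19·1+7=26≡0 → A
D(3): 19·3+7=64≡12 → M
L(11): 19·11+7=216≡8 → I

JHJAMI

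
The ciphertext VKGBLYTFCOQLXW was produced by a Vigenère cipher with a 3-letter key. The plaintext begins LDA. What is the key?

Subtract each crib letter from the matching ciphertext letter (mod 26):
V(21)−L(11)=10 → K
K(10)−D(3)=7 → H
G(6)−A(0)=6 → G

KHG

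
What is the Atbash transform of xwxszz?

x(23) → c(2)
w(22) → d(3)
x(23) → c(2)
s(18) → h(7)
z(25) → a(0)
z(25) → a(0)

cdchaa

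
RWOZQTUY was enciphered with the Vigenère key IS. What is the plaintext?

Repeat the key across the ciphertext: ISISISIS
R(17)−I(8): 9 → J
W(22)−S(18): 4 → E
O(14)−I(8): 6 → G
Z(25)−S(18): 7 → H
Q(16)−I(8): 8 → I
T(19)−S(18): 1 → B
U(20)−I(8): 12 → M
Y(24)−S(18): 6 → G

JEGHIBMG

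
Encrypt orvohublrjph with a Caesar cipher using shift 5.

twatmzgqwoum

o(14): 14+5=19 → t
r(17): 17+5=22 → w
v(21): 21+5=26≡0 → a
o(14): 14+5=19 → t
h(7): 7+5=12 → m
u(20): 20+5=25 → z
b(1): 1+5=6 → g
l(11): 11+5=16 → q
r(17): 17+5=22 → w
j(9): 9+5=14 → o
p(15): 15+5=20 → u
h(7): 7+5=12 → m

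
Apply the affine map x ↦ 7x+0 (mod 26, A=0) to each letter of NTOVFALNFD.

NDURJAZNJV

N(13): 7·13+0=91≡13 → N
T(19): 7·19+0=133≡3 → D
O(14): 7·14+0=98≡20 → U
V(21): 7·21+0=147≡17 → R
F(5): 7·5+0=35≡9 → J
A(0): 7·0+0=0 → A
L(11): 7·11+0=77≡25 → Z
N(13): 7·13+0=91≡13 → N
F(5): 7·5+0=35≡9 → J
D(3): 7·3+0=21 → V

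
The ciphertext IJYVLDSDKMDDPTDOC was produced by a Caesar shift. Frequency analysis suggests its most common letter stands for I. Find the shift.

The most frequent ciphertext letter is D (appears 5 times).
D is position 3; I is position 8.
Shift = -5≡21.

21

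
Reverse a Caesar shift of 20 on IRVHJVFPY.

I(8): 8−20=-12≡14 → O
R(17): 17−20=-3≡23 → X
V(21): 21−20=1 → B
H(7): 7−20=-13≡13 → N
J(9): 9−20=-11≡15 → P
V(21): 21−20=1 → B
F(5): 5−20=-15≡11 → L
P(15): 15−20=-5≡21 → V
Y(24): 24−20=4 → E

OXBNPBLVE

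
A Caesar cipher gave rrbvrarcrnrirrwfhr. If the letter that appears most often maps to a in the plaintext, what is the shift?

17

The most frequent ciphertext letter is r (appears 9 times).
r is position 17; a is position 0.
Shift = 17.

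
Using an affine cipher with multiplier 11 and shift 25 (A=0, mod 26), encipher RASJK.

R(17): 11·17+25=212≡4 → E
A(0): 11·0+25=25 → Z
S(18): 11·18+25=223≡15 → P
J(9): 11·9+25=124≡20 → U
K(10): 11·10+25=135≡5 → F

EZPUF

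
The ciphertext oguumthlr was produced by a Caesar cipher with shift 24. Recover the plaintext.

qiwwovjnt

o(14): 14−24=-10≡16 → q
g(6): 6−24=-18≡8 → i
u(20): 20−24=-4≡22 → w
u(20): 20−24=-4≡22 → w
m(12): 12−24=-12≡14 → o
t(19): 19−24=-5≡21 → v
h(7): 7−24=-17≡9 → j
l(11): 11−24=-13≡13 → n
r(17): 17−24=-7≡19 → t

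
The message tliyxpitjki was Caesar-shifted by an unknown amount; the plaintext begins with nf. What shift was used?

From the crib: t(19)−n(13)=6, so the shift is 6.

6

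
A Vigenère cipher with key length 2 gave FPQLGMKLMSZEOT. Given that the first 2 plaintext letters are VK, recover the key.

Subtract each crib letter from the matching ciphertext letter (mod 26):
F(5)−V(21)=-16≡10 → K
P(15)−K(10)=5 → F

KF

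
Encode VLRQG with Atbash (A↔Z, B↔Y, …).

V(21) → E(4)
L(11) → O(14)
R(17) → I(8)
Q(16) → J(9)
G(6) → T(19)

EOIJT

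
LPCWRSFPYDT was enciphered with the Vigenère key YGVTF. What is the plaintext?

Repeat the key across the ciphertext: YGVTFYGVTFY
L(11)−Y(24): -13≡13 → N
P(15)−G(6): 9 → J
C(2)−V(21): -19≡7 → H
W(22)−T(19): 3 → D
R(17)−F(5): 12 → M
S(18)−Y(24): -6≡20 → U
F(5)−G(6): -1≡25 → Z
P(15)−V(21): -6≡20 → U
Y(24)−T(19): 5 → F
D(3)−F(5): -2≡24 → Y
T(19)−Y(24): -5≡21 → V

NJHDMUZUFYV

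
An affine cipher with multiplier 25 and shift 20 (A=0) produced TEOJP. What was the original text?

The inverse of 25 mod 26 is 25, since 25·25=625≡1. Apply D(y)=25·(y−20) mod 26:
T(19): 25·(19−20)=-25≡1 → B
E(4): 25·(4−20)=-400≡16 → Q
O(14): 25·(14−20)=-150≡6 → G
J(9): 25·(9−20)=-275≡11 → L
P(15): 25·(15−20)=-125≡5 → F

BQGLF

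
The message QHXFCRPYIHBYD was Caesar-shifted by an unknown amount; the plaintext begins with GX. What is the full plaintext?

GXNVSHFOYXROT

From the crib: Q(16)−G(6)=10, so the shift is 10.
Subtract 10 from each ciphertext letter:
Q(16): 16−10=6 → G
H(7): 7−10=-3≡23 → X
X(23): 23−10=13 → N
F(5): 5−10=-5≡21 → V
C(2): 2−10=-8≡18 → S
R(17): 17−10=7 → H
P(15): 15−10=5 → F
Y(24): 24−10=14 → O
I(8): 8−10=-2≡24 → Y
H(7): 7−10=-3≡23 → X
B(1): 1−10=-9≡17 → R
Y(24): 24−10=14 → O
D(3): 3−10=-7≡19 → T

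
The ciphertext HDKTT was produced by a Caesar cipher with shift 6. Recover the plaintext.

H(7): 7−6=1 → B
D(3): 3−6=-3≡23 → X
K(10): 10−6=4 → E
T(19): 19−6=13 → N
T(19): 19−6=13 → N

BXENN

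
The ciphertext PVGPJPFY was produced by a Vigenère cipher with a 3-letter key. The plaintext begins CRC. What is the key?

NEE

Subtract each crib letter from the matching ciphertext letter (mod 26):
P(15)−C(2)=13 → N
V(21)−R(17)=4 → E
G(6)−C(2)=4 → E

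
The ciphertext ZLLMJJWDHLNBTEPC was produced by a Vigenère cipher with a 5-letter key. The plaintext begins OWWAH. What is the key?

Subtract each crib letter from the matching ciphertext letter (mod 26):
Z(25)−O(14)=11 → L
L(11)−W(22)=-11≡15 → P
L(11)−W(22)=-11≡15 → P
M(12)−A(0)=12 → M
J(9)−H(7)=2 → C

LPPMC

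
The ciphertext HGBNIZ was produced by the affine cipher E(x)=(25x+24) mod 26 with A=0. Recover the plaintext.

RSXLQZ

The inverse of 25 mod 26 is 25, since 25·25=625≡1. Apply D(y)=25·(y−24) mod 26:
H(7): 25·(7−24)=-425≡17 → R
G(6): 25·(6−24)=-450≡18 → S
B(1): 25·(1−24)=-575≡23 → X
N(13): 25·(13−24)=-275≡11 → L
I(8): 25·(8−24)=-400≡16 → Q
Z(25): 25·(25−24)=25 → Z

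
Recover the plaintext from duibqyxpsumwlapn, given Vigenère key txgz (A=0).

kxccxbrqzxgxsdjo

Repeat the key across the ciphertext: txgztxgztxgztxgz
d(3)−t(19): -16≡10 → k
u(20)−x(23): -3≡23 → x
i(8)−g(6): 2 → c
b(1)−z(25): -24≡2 → c
q(16)−t(19): -3≡23 → x
y(24)−x(23): 1 → b
x(23)−g(6): 17 → r
p(15)−z(25): -10≡16 → q
s(18)−t(19): -1≡25 → z
u(20)−x(23): -3≡23 → x
m(12)−g(6): 6 → g
w(22)−z(25): -3≡23 → x
l(11)−t(19): -8≡18 → s
a(0)−x(23): -23≡3 → d
p(15)−g(6): 9 → j
n(13)−z(25): -12≡14 → o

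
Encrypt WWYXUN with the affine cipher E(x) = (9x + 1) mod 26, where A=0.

RRJAZO

W(22): 9·22+1=199≡17 → R
W(22): 9·22+1=199≡17 → R
Y(24): 9·24+1=217≡9 → J
X(23): 9·23+1=208≡0 → A
U(20): 9·20+1=181≡25 → Z
N(13): 9·13+1=118≡14 → O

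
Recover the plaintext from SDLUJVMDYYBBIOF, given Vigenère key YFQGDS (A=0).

UYVOGDOYISYJKJP

Repeat the key across the ciphertext: YFQGDSYFQGDSYFQ
S(18)−Y(24): -6≡20 → U
D(3)−F(5): -2≡24 → Y
L(11)−Q(16): -5≡21 → V
U(20)−G(6): 14 → O
J(9)−D(3): 6 → G
V(21)−S(18): 3 → D
M(12)−Y(24): -12≡14 → O
D(3)−F(5): -2≡24 → Y
Y(24)−Q(16): 8 → I
Y(24)−G(6): 18 → S
B(1)−D(3): -2≡24 → Y
B(1)−S(18): -17≡9 → J
I(8)−Y(24): -16≡10 → K
O(14)−F(5): 9 → J
F(5)−Q(16): -11≡15 → P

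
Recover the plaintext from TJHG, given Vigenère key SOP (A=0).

Repeat the key across the ciphertext: SOPS
T(19)−S(18): 1 → B
J(9)−O(14): -5≡21 → V
H(7)−P(15): -8≡18 → S
G(6)−S(18): -12≡14 → O

BVSO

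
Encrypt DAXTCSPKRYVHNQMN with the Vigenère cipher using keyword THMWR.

WHJPTLWWNPOOZMDG

Repeat the key across the message: THMWRTHMWRTHMWRT
D(3)+T(19): 22 → W
A(0)+H(7): 7 → H
X(23)+M(12): 35≡9 → J
T(19)+W(22): 41≡15 → P
C(2)+R(17): 19 → T
S(18)+T(19): 37≡11 → L
P(15)+H(7): 22 → W
K(10)+M(12): 22 → W
R(17)+W(22): 39≡13 → N
Y(24)+R(17): 41≡15 → P
V(21)+T(19): 40≡14 → O
H(7)+H(7): 14 → O
N(13)+M(12): 25 → Z
Q(16)+W(22): 38≡12 → M
M(12)+R(17): 29≡3 → D
N(13)+T(19): 32≡6 → G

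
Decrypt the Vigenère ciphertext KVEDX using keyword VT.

Repeat the key across the ciphertext: VTVTV
K(10)−V(21): -11≡15 → P
V(21)−T(19): 2 → C
E(4)−V(21): -17≡9 → J
D(3)−T(19): -16≡10 → K
X(23)−V(21): 2 → C

PCJKC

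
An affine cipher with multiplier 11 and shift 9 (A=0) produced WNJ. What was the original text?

NYA

The inverse of 11 mod 26 is 19, since 11·19=209≡1. Apply D(y)=19·(y−9) mod 26:
W(22): 19·(22−9)=247≡13 → N
N(13): 19·(13−9)=76≡24 → Y
J(9): 19·(9−9)=0 → A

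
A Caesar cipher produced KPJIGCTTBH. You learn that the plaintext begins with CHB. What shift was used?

From the crib: K(10)−C(2)=8, so the shift is 8.

8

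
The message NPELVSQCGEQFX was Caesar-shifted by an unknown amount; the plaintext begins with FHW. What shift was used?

8

From the crib: N(13)−F(5)=8, so the shift is 8.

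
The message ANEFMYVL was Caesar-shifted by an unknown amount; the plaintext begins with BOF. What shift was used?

From the crib: A(0)−B(1)=-1≡25, so the shift is 25.

25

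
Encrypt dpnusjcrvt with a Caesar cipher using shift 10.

d(3): 3+10=13 → n
p(15): 15+10=25 → z
n(13): 13+10=23 → x
u(20): 20+10=30≡4 → e
s(18): 18+10=28≡2 → c
j(9): 9+10=19 → t
c(2): 2+10=12 → m
r(17): 17+10=27≡1 → b
v(21): 21+10=31≡5 → f
t(19): 19+10=29≡3 → d

nzxectmbfd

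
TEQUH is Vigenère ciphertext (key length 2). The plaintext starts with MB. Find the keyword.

HD

Subtract each crib letter from the matching ciphertext letter (mod 26):
T(19)−M(12)=7 → H
E(4)−B(1)=3 → D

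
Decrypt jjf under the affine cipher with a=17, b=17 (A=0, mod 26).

The inverse of 17 mod 26 is 23, since 17·23=391≡1. Apply D(y)=23·(y−17) mod 26:
j(9): 23·(9−17)=-184≡24 → y
j(9): 23·(9−17)=-184≡24 → y
f(5): 23·(5−17)=-276≡10 → k

yyk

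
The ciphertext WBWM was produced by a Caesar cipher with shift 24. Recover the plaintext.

W(22): 22−24=-2≡24 → Y
B(1): 1−24=-23≡3 → D
W(22): 22−24=-2≡24 → Y
M(12): 12−24=-12≡14 → O

YDYO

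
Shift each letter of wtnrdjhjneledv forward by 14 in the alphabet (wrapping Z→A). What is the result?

w(22): 22+14=36≡10 → k
t(19): 19+14=33≡7 → h
n(13): 13+14=27≡1 → b
r(17): 17+14=31≡5 → f
d(3): 3+14=17 → r
j(9): 9+14=23 → x
h(7): 7+14=21 → v
j(9): 9+14=23 → x
n(13): 13+14=27≡1 → b
e(4): 4+14=18 → s
l(11): 11+14=25 → z
e(4): 4+14=18 → s
d(3): 3+14=17 → r
v(21): 21+14=35≡9 → j

khbfrxvxbszsrj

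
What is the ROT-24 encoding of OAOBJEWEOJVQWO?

MYMZHCUCMHTOUM

O(14): 14+24=38≡12 → M
A(0): 0+24=24 → Y
O(14): 14+24=38≡12 → M
B(1): 1+24=25 → Z
J(9): 9+24=33≡7 → H
E(4): 4+24=28≡2 → C
W(22): 22+24=46≡20 → U
E(4): 4+24=28≡2 → C
O(14): 14+24=38≡12 → M
J(9): 9+24=33≡7 → H
V(21): 21+24=45≡19 → T
Q(16): 16+24=40≡14 → O
W(22): 22+24=46≡20 → U
O(14): 14+24=38≡12 → M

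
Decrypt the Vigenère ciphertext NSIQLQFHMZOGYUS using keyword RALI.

WSXIUQUZVZDYHUH

Repeat the key across the ciphertext: RALIRALIRALIRAL
N(13)−R(17): -4≡22 → W
S(18)−A(0): 18 → S
I(8)−L(11): -3≡23 → X
Q(16)−I(8): 8 → I
L(11)−R(17): -6≡20 → U
Q(16)−A(0): 16 → Q
F(5)−L(11): -6≡20 → U
H(7)−I(8): -1≡25 → Z
M(12)−R(17): -5≡21 → V
Z(25)−A(0): 25 → Z
O(14)−L(11): 3 → D
G(6)−I(8): -2≡24 → Y
Y(24)−R(17): 7 → H
U(20)−A(0): 20 → U
S(18)−L(11): 7 → H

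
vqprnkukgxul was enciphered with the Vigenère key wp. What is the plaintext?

Repeat the key across the ciphertext: wpwpwpwpwpwp
v(21)−w(22): -1≡25 → z
q(16)−p(15): 1 → b
p(15)−w(22): -7≡19 → t
r(17)−p(15): 2 → c
n(13)−w(22): -9≡17 → r
k(10)−p(15): -5≡21 → v
u(20)−w(22): -2≡24 → y
k(10)−p(15): -5≡21 → v
g(6)−w(22): -16≡10 → k
x(23)−p(15): 8 → i
u(20)−w(22): -2≡24 → y
l(11)−p(15): -4≡22 → w

zbtcrvyvkiyw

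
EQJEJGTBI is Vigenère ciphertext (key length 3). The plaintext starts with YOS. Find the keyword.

GCR

Subtract each crib letter from the matching ciphertext letter (mod 26):
E(4)−Y(24)=-20≡6 → G
Q(16)−O(14)=2 → C
J(9)−S(18)=-9≡17 → R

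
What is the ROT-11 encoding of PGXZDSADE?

P(15): 15+11=26≡0 → A
G(6): 6+11=17 → R
X(23): 23+11=34≡8 → I
Z(25): 25+11=36≡10 → K
D(3): 3+11=14 → O
S(18): 18+11=29≡3 → D
A(0): 0+11=11 → L
D(3): 3+11=14 → O
E(4): 4+11=15 → P

ARIKODLOP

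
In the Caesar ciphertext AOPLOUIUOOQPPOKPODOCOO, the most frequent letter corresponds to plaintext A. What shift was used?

The most frequent ciphertext letter is O (appears 9 times).
O is position 14; A is position 0.
Shift = 14.

14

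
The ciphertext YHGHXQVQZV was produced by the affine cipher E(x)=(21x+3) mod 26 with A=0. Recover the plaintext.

BUPUWNMNGM

The inverse of 21 mod 26 is 5, since 21·5=105≡1. Apply D(y)=5·(y−3) mod 26:
Y(24): 5·(24−3)=105≡1 → B
H(7): 5·(7−3)=20 → U
G(6): 5·(6−3)=15 → P
H(7): 5·(7−3)=20 → U
X(23): 5·(23−3)=100≡22 → W
Q(16): 5·(16−3)=65≡13 → N
V(21): 5·(21−3)=90≡12 → M
Q(16): 5·(16−3)=65≡13 → N
Z(25): 5·(25−3)=110≡6 → G
V(21): 5·(21−3)=90≡12 → M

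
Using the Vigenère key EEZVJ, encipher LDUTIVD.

PHTORZH

Repeat the key across the message: EEZVJEE
L(11)+E(4): 15 → P
D(3)+E(4): 7 → H
U(20)+Z(25): 45≡19 → T
T(19)+V(21): 40≡14 → O
I(8)+J(9): 17 → R
V(21)+E(4): 25 → Z
D(3)+E(4): 7 → H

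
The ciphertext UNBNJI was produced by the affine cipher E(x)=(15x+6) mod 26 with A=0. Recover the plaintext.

The inverse of 15 mod 26 is 7, since 15·7=105≡1. Apply D(y)=7·(y−6) mod 26:
U(20): 7·(20−6)=98≡20 → U
N(13): 7·(13−6)=49≡23 → X
B(1): 7·(1−6)=-35≡17 → R
N(13): 7·(13−6)=49≡23 → X
J(9): 7·(9−6)=21 → V
I(8): 7·(8−6)=14 → O

UXRXVO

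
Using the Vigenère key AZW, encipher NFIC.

NEEC

Repeat the key across the message: AZWA
N(13)+A(0): 13 → N
F(5)+Z(25): 30≡4 → E
I(8)+W(22): 30≡4 → E
C(2)+A(0): 2 → C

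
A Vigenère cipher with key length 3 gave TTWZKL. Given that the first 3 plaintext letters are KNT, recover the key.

JGD

Subtract each crib letter from the matching ciphertext letter (mod 26):
T(19)−K(10)=9 → J
T(19)−N(13)=6 → G
W(22)−T(19)=3 → D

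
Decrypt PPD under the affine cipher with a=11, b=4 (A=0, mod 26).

BBH

The inverse of 11 mod 26 is 19, since 11·19=209≡1. Apply D(y)=19·(y−4) mod 26:
P(15): 19·(15−4)=209≡1 → B
P(15): 19·(15−4)=209≡1 → B
D(3): 19·(3−4)=-19≡7 → H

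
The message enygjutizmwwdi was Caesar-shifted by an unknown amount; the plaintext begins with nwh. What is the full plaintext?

From the crib: e(4)−n(13)=-9≡17, so the shift is 17.
Subtract 17 from each ciphertext letter:
e(4): 4−17=-13≡13 → n
n(13): 13−17=-4≡22 → w
y(24): 24−17=7 → h
g(6): 6−17=-11≡15 → p
j(9): 9−17=-8≡18 → s
u(20): 20−17=3 → d
t(19): 19−17=2 → c
i(8): 8−17=-9≡17 → r
z(25): 25−17=8 → i
m(12): 12−17=-5≡21 → v
w(22): 22−17=5 → f
w(22): 22−17=5 → f
d(3): 3−17=-14≡12 → m
i(8): 8−17=-9≡17 → r

nwhpsdcrivffmr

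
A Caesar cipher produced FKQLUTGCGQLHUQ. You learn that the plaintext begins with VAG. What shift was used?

From the crib: F(5)−V(21)=-16≡10, so the shift is 10.

10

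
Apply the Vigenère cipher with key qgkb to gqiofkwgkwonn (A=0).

Repeat the key across the message: qgkbqgkbqgkbq
g(6)+q(16): 22 → w
q(16)+g(6): 22 → w
i(8)+k(10): 18 → s
o(14)+b(1): 15 → p
f(5)+q(16): 21 → v
k(10)+g(6): 16 → q
w(22)+k(10): 32≡6 → g
g(6)+b(1): 7 → h
k(10)+q(16): 26≡0 → a
w(22)+g(6): 28≡2 → c
o(14)+k(10): 24 → y
n(13)+b(1): 14 → o
n(13)+q(16): 29≡3 → d

wwspvqghacyod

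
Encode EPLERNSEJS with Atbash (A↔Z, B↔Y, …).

E(4) → V(21)
P(15) → K(10)
L(11) → O(14)
E(4) → V(21)
R(17) → I(8)
N(13) → M(12)
S(18) → H(7)
E(4) → V(21)
J(9) → Q(16)
S(18) → H(7)

VKOVIMHVQH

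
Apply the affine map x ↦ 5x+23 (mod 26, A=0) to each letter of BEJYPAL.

CRQNUXA

B(1): 5·1+23=28≡2 → C
E(4): 5·4+23=43≡17 → R
J(9): 5·9+23=68≡16 → Q
Y(24): 5·24+23=143≡13 → N
P(15): 5·15+23=98≡20 → U
A(0): 5·0+23=23 → X
L(11): 5·11+23=78≡0 → A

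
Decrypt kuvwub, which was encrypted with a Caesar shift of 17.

tdefdk

k(10): 10−17=-7≡19 → t
u(20): 20−17=3 → d
v(21): 21−17=4 → e
w(22): 22−17=5 → f
u(20): 20−17=3 → d
b(1): 1−17=-16≡10 → k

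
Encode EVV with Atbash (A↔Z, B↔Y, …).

E(4) → V(21)
V(21) → E(4)
V(21) → E(4)

VEE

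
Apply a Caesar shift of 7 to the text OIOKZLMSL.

O(14): 14+7=21 → V
I(8): 8+7=15 → P
O(14): 14+7=21 → V
K(10): 10+7=17 → R
Z(25): 25+7=32≡6 → G
L(11): 11+7=18 → S
M(12): 12+7=19 → T
S(18): 18+7=25 → Z
L(11): 11+7=18 → S

VPVRGSTZS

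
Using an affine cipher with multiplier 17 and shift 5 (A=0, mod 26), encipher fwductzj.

mpehnqoc

f(5): 17·5+5=90≡12 → m
w(22): 17·22+5=379≡15 → p
d(3): 17·3+5=56≡4 → e
u(20): 17·20+5=345≡7 → h
c(2): 17·2+5=39≡13 → n
t(19): 17·19+5=328≡16 → q
z(25): 17·25+5=430≡14 → o
j(9): 17·9+5=158≡2 → c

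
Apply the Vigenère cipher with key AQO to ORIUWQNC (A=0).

OHWUMENS

Repeat the key across the message: AQOAQOAQ
O(14)+A(0): 14 → O
R(17)+Q(16): 33≡7 → H
I(8)+O(14): 22 → W
U(20)+A(0): 20 → U
W(22)+Q(16): 38≡12 → M
Q(16)+O(14): 30≡4 → E
N(13)+A(0): 13 → N
C(2)+Q(16): 18 → S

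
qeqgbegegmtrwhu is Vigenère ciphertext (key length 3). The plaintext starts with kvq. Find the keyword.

gja

Subtract each crib letter from the matching ciphertext letter (mod 26):
q(16)−k(10)=6 → g
e(4)−v(21)=-17≡9 → j
q(16)−q(16)=0 → a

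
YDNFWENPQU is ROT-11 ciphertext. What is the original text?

Y(24): 24−11=13 → N
D(3): 3−11=-8≡18 → S
N(13): 13−11=2 → C
F(5): 5−11=-6≡20 → U
W(22): 22−11=11 → L
E(4): 4−11=-7≡19 → T
N(13): 13−11=2 → C
P(15): 15−11=4 → E
Q(16): 16−11=5 → F
U(20): 20−11=9 → J

NSCULTCEFJ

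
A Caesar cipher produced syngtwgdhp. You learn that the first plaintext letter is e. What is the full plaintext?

From the crib: s(18)−e(4)=14, so the shift is 14.
Subtract 14 from each ciphertext letter:
s(18): 18−14=4 → e
y(24): 24−14=10 → k
n(13): 13−14=-1≡25 → z
g(6): 6−14=-8≡18 → s
t(19): 19−14=5 → f
w(22): 22−14=8 → i
g(6): 6−14=-8≡18 → s
d(3): 3−14=-11≡15 → p
h(7): 7−14=-7≡19 → t
p(15): 15−14=1 → b

ekzsfisptb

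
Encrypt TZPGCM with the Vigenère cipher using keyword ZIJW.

SHYCBU

Repeat the key across the message: ZIJWZI
T(19)+Z(25): 44≡18 → S
Z(25)+I(8): 33≡7 → H
P(15)+J(9): 24 → Y
G(6)+W(22): 28≡2 → C
C(2)+Z(25): 27≡1 → B
M(12)+I(8): 20 → U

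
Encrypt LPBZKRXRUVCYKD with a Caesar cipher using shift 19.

EIUSDKQKNOVRDW

L(11): 11+19=30≡4 → E
P(15): 15+19=34≡8 → I
B(1): 1+19=20 → U
Z(25): 25+19=44≡18 → S
K(10): 10+19=29≡3 → D
R(17): 17+19=36≡10 → K
X(23): 23+19=42≡16 → Q
R(17): 17+19=36≡10 → K
U(20): 20+19=39≡13 → N
V(21): 21+19=40≡14 → O
C(2): 2+19=21 → V
Y(24): 24+19=43≡17 → R
K(10): 10+19=29≡3 → D
D(3): 3+19=22 → W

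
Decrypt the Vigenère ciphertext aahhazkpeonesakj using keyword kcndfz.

Repeat the key across the ciphertext: kcndfzkcndfzkcnd
a(0)−k(10): -10≡16 → q
a(0)−c(2): -2≡24 → y
h(7)−n(13): -6≡20 → u
h(7)−d(3): 4 → e
a(0)−f(5): -5≡21 → v
z(25)−z(25): 0 → a
k(10)−k(10): 0 → a
p(15)−c(2): 13 → n
e(4)−n(13): -9≡17 → r
o(14)−d(3): 11 → l
n(13)−f(5): 8 → i
e(4)−z(25): -21≡5 → f
s(18)−k(10): 8 → i
a(0)−c(2): -2≡24 → y
k(10)−n(13): -3≡23 → x
j(9)−d(3): 6 → g

qyuevaanrlifiyxg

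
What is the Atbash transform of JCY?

QXB

J(9) → Q(16)
C(2) → X(23)
Y(24) → B(1)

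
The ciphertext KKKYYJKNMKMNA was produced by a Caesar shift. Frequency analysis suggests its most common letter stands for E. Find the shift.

The most frequent ciphertext letter is K (appears 5 times).
K is position 10; E is position 4.
Shift = 6.

6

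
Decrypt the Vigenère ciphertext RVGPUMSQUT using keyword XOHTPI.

UHZWFEVCNA

Repeat the key across the ciphertext: XOHTPIXOHT
R(17)−X(23): -6≡20 → U
V(21)−O(14): 7 → H
G(6)−H(7): -1≡25 → Z
P(15)−T(19): -4≡22 → W
U(20)−P(15): 5 → F
M(12)−I(8): 4 → E
S(18)−X(23): -5≡21 → V
Q(16)−O(14): 2 → C
U(20)−H(7): 13 → N
T(19)−T(19): 0 → A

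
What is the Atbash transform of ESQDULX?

VHJWFOC

E(4) → V(21)
S(18) → H(7)
Q(16) → J(9)
D(3) → W(22)
U(20) → F(5)
L(11) → O(14)
X(23) → C(2)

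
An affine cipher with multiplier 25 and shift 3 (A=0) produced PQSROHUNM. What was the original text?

The inverse of 25 mod 26 is 25, since 25·25=625≡1. Apply D(y)=25·(y−3) mod 26:
P(15): 25·(15−3)=300≡14 → O
Q(16): 25·(16−3)=325≡13 → N
S(18): 25·(18−3)=375≡11 → L
R(17): 25·(17−3)=350≡12 → M
O(14): 25·(14−3)=275≡15 → P
H(7): 25·(7−3)=100≡22 → W
U(20): 25·(20−3)=425≡9 → J
N(13): 25·(13−3)=250≡16 → Q
M(12): 25·(12−3)=225≡17 → R

ONLMPWJQR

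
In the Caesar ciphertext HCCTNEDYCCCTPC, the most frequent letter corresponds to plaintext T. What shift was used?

9

The most frequent ciphertext letter is C (appears 6 times).
C is position 2; T is position 19.
Shift = -17≡9.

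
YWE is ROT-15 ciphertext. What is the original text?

Y(24): 24−15=9 → J
W(22): 22−15=7 → H
E(4): 4−15=-11≡15 → P

JHP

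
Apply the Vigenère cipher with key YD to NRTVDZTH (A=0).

LURYBCRK

Repeat the key across the message: YDYDYDYD
N(13)+Y(24): 37≡11 → L
R(17)+D(3): 20 → U
T(19)+Y(24): 43≡17 → R
V(21)+D(3): 24 → Y
D(3)+Y(24): 27≡1 → B
Z(25)+D(3): 28≡2 → C
T(19)+Y(24): 43≡17 → R
H(7)+D(3): 10 → K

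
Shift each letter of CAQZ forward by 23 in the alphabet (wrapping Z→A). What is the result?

ZXNW

C(2): 2+23=25 → Z
A(0): 0+23=23 → X
Q(16): 16+23=39≡13 → N
Z(25): 25+23=48≡22 → W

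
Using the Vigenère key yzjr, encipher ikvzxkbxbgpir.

gjeqvjkozfyzp

Repeat the key across the message: yzjryzjryzjry
i(8)+y(24): 32≡6 → g
k(10)+z(25): 35≡9 → j
v(21)+j(9): 30≡4 → e
z(25)+r(17): 42≡16 → q
x(23)+y(24): 47≡21 → v
k(10)+z(25): 35≡9 → j
b(1)+j(9): 10 → k
x(23)+r(17): 40≡14 → o
b(1)+y(24): 25 → z
g(6)+z(25): 31≡5 → f
p(15)+j(9): 24 → y
i(8)+r(17): 25 → z
r(17)+y(24): 41≡15 → p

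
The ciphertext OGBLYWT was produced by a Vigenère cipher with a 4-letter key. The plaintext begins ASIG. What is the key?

OOTF

Subtract each crib letter from the matching ciphertext letter (mod 26):
O(14)−A(0)=14 → O
G(6)−S(18)=-12≡14 → O
B(1)−I(8)=-7≡19 → T
L(11)−G(6)=5 → F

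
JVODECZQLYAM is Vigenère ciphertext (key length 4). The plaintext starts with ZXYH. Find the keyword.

Subtract each crib letter from the matching ciphertext letter (mod 26):
J(9)−Z(25)=-16≡10 → K
V(21)−X(23)=-2≡24 → Y
O(14)−Y(24)=-10≡16 → Q
D(3)−H(7)=-4≡22 → W

KYQW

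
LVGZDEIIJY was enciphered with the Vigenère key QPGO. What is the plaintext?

VGALNPCUTJ

Repeat the key across the ciphertext: QPGOQPGOQP
L(11)−Q(16): -5≡21 → V
V(21)−P(15): 6 → G
G(6)−G(6): 0 → A
Z(25)−O(14): 11 → L
D(3)−Q(16): -13≡13 → N
E(4)−P(15): -11≡15 → P
I(8)−G(6): 2 → C
I(8)−O(14): -6≡20 → U
J(9)−Q(16): -7≡19 → T
Y(24)−P(15): 9 → J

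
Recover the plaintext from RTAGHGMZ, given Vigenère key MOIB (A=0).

FFSFVSEY

Repeat the key across the ciphertext: MOIBMOIB
R(17)−M(12): 5 → F
T(19)−O(14): 5 → F
A(0)−I(8): -8≡18 → S
G(6)−B(1): 5 → F
H(7)−M(12): -5≡21 → V
G(6)−O(14): -8≡18 → S
M(12)−I(8): 4 → E
Z(25)−B(1): 24 → Y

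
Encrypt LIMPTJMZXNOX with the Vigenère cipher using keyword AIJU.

LQVJTRVTXVXR

Repeat the key across the message: AIJUAIJUAIJU
L(11)+A(0): 11 → L
I(8)+I(8): 16 → Q
M(12)+J(9): 21 → V
P(15)+U(20): 35≡9 → J
T(19)+A(0): 19 → T
J(9)+I(8): 17 → R
M(12)+J(9): 21 → V
Z(25)+U(20): 45≡19 → T
X(23)+A(0): 23 → X
N(13)+I(8): 21 → V
O(14)+J(9): 23 → X
X(23)+U(20): 43≡17 → R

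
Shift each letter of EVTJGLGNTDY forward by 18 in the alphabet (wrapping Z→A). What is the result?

WNLBYDYFLVQ

E(4): 4+18=22 → W
V(21): 21+18=39≡13 → N
T(19): 19+18=37≡11 → L
J(9): 9+18=27≡1 → B
G(6): 6+18=24 → Y
L(11): 11+18=29≡3 → D
G(6): 6+18=24 → Y
N(13): 13+18=31≡5 → F
T(19): 19+18=37≡11 → L
D(3): 3+18=21 → V
Y(24): 24+18=42≡16 → Q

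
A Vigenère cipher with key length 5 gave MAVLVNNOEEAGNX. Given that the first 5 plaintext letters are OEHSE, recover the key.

Subtract each crib letter from the matching ciphertext letter (mod 26):
M(12)−O(14)=-2≡24 → Y
A(0)−E(4)=-4≡22 → W
V(21)−H(7)=14 → O
L(11)−S(18)=-7≡19 → T
V(21)−E(4)=17 → R

YWOTR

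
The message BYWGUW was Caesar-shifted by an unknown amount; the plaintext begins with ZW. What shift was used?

From the crib: B(1)−Z(25)=-24≡2, so the shift is 2.

2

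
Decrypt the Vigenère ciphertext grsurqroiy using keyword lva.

vwsjwqgtin

Repeat the key across the ciphertext: lvalvalval
g(6)−l(11): -5≡21 → v
r(17)−v(21): -4≡22 → w
s(18)−a(0): 18 → s
u(20)−l(11): 9 → j
r(17)−v(21): -4≡22 → w
q(16)−a(0): 16 → q
r(17)−l(11): 6 → g
o(14)−v(21): -7≡19 → t
i(8)−a(0): 8 → i
y(24)−l(11): 13 → n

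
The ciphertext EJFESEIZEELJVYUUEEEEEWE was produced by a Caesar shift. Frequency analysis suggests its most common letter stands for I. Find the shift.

22

The most frequent ciphertext letter is E (appears 11 times).
E is position 4; I is position 8.
Shift = -4≡22.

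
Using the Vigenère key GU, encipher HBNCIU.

NVTWOO

Repeat the key across the message: GUGUGU
H(7)+G(6): 13 → N
B(1)+U(20): 21 → V
N(13)+G(6): 19 → T
C(2)+U(20): 22 → W
I(8)+G(6): 14 → O
U(20)+U(20): 40≡14 → O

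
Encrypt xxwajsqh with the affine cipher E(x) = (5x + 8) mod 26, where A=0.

x(23): 5·23+8=123≡19 → t
x(23): 5·23+8=123≡19 → t
w(22): 5·22+8=118≡14 → o
a(0): 5·0+8=8 → i
j(9): 5·9+8=53≡1 → b
s(18): 5·18+8=98≡20 → u
q(16): 5·16+8=88≡10 → k
h(7): 5·7+8=43≡17 → r

ttoibukr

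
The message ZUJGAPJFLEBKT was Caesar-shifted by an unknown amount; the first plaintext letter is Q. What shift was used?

9

From the crib: Z(25)−Q(16)=9, so the shift is 9.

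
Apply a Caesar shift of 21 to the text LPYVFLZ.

L(11): 11+21=32≡6 → G
P(15): 15+21=36≡10 → K
Y(24): 24+21=45≡19 → T
V(21): 21+21=42≡16 → Q
F(5): 5+21=26≡0 → A
L(11): 11+21=32≡6 → G
Z(25): 25+21=46≡20 → U

GKTQAGU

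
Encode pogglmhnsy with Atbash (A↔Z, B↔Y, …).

p(15) → k(10)
o(14) → l(11)
g(6) → t(19)
g(6) → t(19)
l(11) → o(14)
m(12) → n(13)
h(7) → s(18)
n(13) → m(12)
s(18) → h(7)
y(24) → b(1)

klttonsmhb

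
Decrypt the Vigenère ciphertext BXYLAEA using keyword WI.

FPCDEWE

Repeat the key across the ciphertext: WIWIWIW
B(1)−W(22): -21≡5 → F
X(23)−I(8): 15 → P
Y(24)−W(22): 2 → C
L(11)−I(8): 3 → D
A(0)−W(22): -22≡4 → E
E(4)−I(8): -4≡22 → W
A(0)−W(22): -22≡4 → E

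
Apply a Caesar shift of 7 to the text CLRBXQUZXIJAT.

C(2): 2+7=9 → J
L(11): 11+7=18 → S
R(17): 17+7=24 → Y
B(1): 1+7=8 → I
X(23): 23+7=30≡4 → E
Q(16): 16+7=23 → X
U(20): 20+7=27≡1 → B
Z(25): 25+7=32≡6 → G
X(23): 23+7=30≡4 → E
I(8): 8+7=15 → P
J(9): 9+7=16 → Q
A(0): 0+7=7 → H
T(19): 19+7=26≡0 → A

JSYIEXBGEPQHA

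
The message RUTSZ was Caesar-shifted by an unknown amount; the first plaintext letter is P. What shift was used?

From the crib: R(17)−P(15)=2, so the shift is 2.

2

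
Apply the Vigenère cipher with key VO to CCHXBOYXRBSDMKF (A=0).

XQCLWCTLMPNRHYA

Repeat the key across the message: VOVOVOVOVOVOVOV
C(2)+V(21): 23 → X
C(2)+O(14): 16 → Q
H(7)+V(21): 28≡2 → C
X(23)+O(14): 37≡11 → L
B(1)+V(21): 22 → W
O(14)+O(14): 28≡2 → C
Y(24)+V(21): 45≡19 → T
X(23)+O(14): 37≡11 → L
R(17)+V(21): 38≡12 → M
B(1)+O(14): 15 → P
S(18)+V(21): 39≡13 → N
D(3)+O(14): 17 → R
M(12)+V(21): 33≡7 → H
K(10)+O(14): 24 → Y
F(5)+V(21): 26≡0 → A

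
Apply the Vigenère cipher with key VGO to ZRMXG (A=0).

Repeat the key across the message: VGOVG
Z(25)+V(21): 46≡20 → U
R(17)+G(6): 23 → X
M(12)+O(14): 26≡0 → A
X(23)+V(21): 44≡18 → S
G(6)+G(6): 12 → M

UXASM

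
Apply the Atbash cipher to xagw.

x(23) → c(2)
a(0) → z(25)
g(6) → t(19)
w(22) → d(3)

cztd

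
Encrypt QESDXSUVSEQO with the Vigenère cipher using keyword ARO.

Repeat the key across the message: AROAROAROARO
Q(16)+A(0): 16 → Q
E(4)+R(17): 21 → V
S(18)+O(14): 32≡6 → G
D(3)+A(0): 3 → D
X(23)+R(17): 40≡14 → O
S(18)+O(14): 32≡6 → G
U(20)+A(0): 20 → U
V(21)+R(17): 38≡12 → M
S(18)+O(14): 32≡6 → G
E(4)+A(0): 4 → E
Q(16)+R(17): 33≡7 → H
O(14)+O(14): 28≡2 → C

QVGDOGUMGEHC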